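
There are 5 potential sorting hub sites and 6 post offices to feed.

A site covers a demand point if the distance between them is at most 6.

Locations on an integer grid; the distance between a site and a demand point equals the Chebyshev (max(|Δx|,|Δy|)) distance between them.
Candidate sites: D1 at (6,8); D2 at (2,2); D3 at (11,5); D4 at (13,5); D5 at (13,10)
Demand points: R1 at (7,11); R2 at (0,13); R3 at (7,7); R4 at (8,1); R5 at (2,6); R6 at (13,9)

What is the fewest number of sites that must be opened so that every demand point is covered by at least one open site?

Coverage sets (demand points within 6 of each site):
  D1: {R1, R2, R3, R5}
  D2: {R3, R4, R5}
  D3: {R1, R3, R4, R6}
  D4: {R1, R3, R4, R6}
  D5: {R1, R3, R6}
No single site covers all 6 demand points.
But {D1, D3} covers everything, so the minimum is 2.

2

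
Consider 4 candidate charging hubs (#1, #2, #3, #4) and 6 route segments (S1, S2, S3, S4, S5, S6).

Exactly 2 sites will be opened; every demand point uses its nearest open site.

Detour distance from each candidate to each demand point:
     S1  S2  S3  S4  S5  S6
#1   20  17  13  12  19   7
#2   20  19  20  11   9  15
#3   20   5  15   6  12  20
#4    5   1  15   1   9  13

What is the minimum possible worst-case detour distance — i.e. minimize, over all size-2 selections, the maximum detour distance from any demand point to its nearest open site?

Open {#1, #4}.
  Farthest demand point is S3 at detour distance 13 (to #1); all others are ≤ 13.
With {#2, #4} the worst case is 15.
With {#3, #4} the worst case is 15.
No size-2 selection achieves below 13.

13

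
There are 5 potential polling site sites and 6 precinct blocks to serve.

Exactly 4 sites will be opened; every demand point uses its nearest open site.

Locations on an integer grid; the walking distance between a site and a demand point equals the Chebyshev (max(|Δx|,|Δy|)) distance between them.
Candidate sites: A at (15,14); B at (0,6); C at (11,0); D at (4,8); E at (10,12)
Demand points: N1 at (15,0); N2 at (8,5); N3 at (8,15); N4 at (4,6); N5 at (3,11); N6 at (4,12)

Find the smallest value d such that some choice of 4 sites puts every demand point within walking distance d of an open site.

Open {A, C, D, E}.
  Farthest demand point is N1 at walking distance 4 (to C); all others are ≤ 4.
With {B, C, D, E} the worst case is 4.
With {A, B, C, E} the worst case is 6.
No size-4 selection achieves below 4.

4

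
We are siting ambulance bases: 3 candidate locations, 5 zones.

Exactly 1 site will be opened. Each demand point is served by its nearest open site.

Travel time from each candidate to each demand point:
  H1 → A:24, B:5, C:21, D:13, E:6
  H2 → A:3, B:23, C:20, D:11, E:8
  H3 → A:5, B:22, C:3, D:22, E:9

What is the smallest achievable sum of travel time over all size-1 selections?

61

Open {H3}.
  A→H3 5, B→H3 22, C→H3 3, D→H3 22, E→H3 9  ⇒ total 61.
Compare {H2}: total 65.
Compare {H1}: total 69.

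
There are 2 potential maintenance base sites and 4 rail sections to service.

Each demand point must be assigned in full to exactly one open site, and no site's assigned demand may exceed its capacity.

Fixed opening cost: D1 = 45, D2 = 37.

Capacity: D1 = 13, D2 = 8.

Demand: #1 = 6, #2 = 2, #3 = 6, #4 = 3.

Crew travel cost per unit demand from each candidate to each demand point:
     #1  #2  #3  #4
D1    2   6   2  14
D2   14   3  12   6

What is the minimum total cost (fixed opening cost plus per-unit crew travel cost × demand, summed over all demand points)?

Open {D1, D2}; cheapest assignment that respects the capacities:
  D1 (cap 13, load 12): #1, #3 — cost 6×2 + 6×2 = 24
  D2 (cap 8, load 5): #2, #4 — cost 2×3 + 3×6 = 24
  Shipping 48, fixed 82 → total 130.
  Any other capacity-feasible assignment to {D1, D2} ships for at least 48.
Total demand is 17 and no other set of sites has combined capacity ≥ 17, so {D1, D2} is the only feasible choice of open sites. Minimum: 130.

130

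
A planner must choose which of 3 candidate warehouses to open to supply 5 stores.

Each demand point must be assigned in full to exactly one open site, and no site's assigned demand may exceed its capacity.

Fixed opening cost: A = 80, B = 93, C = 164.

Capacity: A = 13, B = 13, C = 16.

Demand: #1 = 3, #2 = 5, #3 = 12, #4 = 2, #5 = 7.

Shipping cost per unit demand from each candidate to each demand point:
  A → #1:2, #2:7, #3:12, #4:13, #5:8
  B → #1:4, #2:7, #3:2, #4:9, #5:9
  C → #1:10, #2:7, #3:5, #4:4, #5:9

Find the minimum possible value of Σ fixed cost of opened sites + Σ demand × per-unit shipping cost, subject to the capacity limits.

466

Open {A, B, C}; cheapest assignment that respects the capacities:
  A (cap 13, load 10): #1, #5 — cost 3×2 + 7×8 = 62
  B (cap 13, load 12): #3 — cost 12×2 = 24
  C (cap 16, load 7): #2, #4 — cost 5×7 + 2×4 = 43
  Shipping 129, fixed 337 → total 466.
  Any other capacity-feasible assignment to {A, B, C} ships for at least 129.
Total demand is 29; every other set of sites either has combined capacity below 29 or cannot fit the demands without splitting one across sites, so {A, B, C} is the only feasible choice of open sites. Minimum: 466.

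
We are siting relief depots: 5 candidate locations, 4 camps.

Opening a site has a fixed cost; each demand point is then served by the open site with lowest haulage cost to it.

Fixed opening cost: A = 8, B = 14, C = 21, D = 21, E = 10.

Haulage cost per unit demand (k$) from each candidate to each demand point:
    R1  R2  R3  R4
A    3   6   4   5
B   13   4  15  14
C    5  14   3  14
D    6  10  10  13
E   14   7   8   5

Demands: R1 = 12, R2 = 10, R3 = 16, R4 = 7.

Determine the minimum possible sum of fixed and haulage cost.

Open {A, B}: assign each demand point to its cheapest open site.
  R1→A 12×3=36, R2→B 10×4=40, R3→A 16×4=64, R4→A 7×5=35
  haulage cost 175, fixed 22 → total 197.
Compare {A, B, C}: haulage cost 159 + fixed 43 = 202.
Compare {A}: haulage cost 195 + fixed 8 = 203.
Compare {A, B, E}: haulage cost 175 + fixed 32 = 207.
All other subsets cost ≥ 202. Minimum total cost: 197.

197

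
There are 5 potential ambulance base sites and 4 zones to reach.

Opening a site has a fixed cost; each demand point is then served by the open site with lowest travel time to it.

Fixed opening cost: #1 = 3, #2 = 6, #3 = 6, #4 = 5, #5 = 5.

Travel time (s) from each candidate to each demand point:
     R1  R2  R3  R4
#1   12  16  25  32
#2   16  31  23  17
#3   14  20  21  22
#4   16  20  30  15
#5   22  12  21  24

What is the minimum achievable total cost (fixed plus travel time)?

73

Open {#1, #4, #5}: assign each demand point to its cheapest open site.
  R1→#1 12, R2→#5 12, R3→#5 21, R4→#4 15
  travel time 60, fixed 13 → total 73.
Compare {#4, #5}: travel time 64 + fixed 10 = 74.
Compare {#1, #4}: travel time 68 + fixed 8 = 76.
Compare {#1, #2, #5}: travel time 62 + fixed 14 = 76.
All other subsets cost ≥ 74. Minimum total cost: 73.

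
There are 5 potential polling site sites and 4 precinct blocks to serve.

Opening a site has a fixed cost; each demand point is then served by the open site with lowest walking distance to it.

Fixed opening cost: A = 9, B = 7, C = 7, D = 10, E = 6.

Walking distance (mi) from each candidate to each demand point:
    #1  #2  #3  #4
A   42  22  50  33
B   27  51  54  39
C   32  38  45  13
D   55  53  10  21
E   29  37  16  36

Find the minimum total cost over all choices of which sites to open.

Open {A, C, E}: assign each demand point to its cheapest open site.
  #1→E 29, #2→A 22, #3→E 16, #4→C 13
  walking distance 80, fixed 22 → total 102.
Compare {A, C, D}: walking distance 77 + fixed 26 = 103.
Compare {A, B, C, D}: walking distance 72 + fixed 33 = 105.
Compare {A, B, D}: walking distance 80 + fixed 26 = 106.
All other subsets cost ≥ 103. Minimum total cost: 102.

102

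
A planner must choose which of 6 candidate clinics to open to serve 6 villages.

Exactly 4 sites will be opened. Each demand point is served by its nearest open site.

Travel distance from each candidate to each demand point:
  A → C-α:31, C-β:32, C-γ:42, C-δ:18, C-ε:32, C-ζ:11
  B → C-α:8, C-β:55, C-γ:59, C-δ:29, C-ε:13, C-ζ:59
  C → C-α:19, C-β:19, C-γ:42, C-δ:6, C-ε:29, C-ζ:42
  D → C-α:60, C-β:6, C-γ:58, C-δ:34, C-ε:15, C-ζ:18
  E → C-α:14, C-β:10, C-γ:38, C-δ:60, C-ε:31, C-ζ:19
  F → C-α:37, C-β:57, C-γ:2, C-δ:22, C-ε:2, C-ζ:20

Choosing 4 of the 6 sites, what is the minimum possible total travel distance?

Open {B, C, D, F}.
  C-α→B 8, C-β→D 6, C-γ→F 2, C-δ→C 6, C-ε→F 2, C-ζ→D 18  ⇒ total 42.
Compare {A, C, E, F}: total 45.
Compare {A, C, D, F}: total 46.
No size-4 selection does better; minimum is 42.

42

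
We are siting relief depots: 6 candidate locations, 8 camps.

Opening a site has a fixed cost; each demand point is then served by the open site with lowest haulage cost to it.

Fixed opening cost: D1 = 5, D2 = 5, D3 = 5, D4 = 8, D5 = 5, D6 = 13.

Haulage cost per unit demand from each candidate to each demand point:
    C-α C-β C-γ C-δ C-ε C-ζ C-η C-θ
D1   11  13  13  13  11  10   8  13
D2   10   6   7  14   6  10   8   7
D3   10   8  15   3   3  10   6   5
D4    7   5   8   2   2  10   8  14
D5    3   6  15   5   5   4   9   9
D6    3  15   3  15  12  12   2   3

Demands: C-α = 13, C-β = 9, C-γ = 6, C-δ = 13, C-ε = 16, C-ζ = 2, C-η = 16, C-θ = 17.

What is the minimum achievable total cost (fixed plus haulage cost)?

Open {D4, D5, D6}: assign each demand point to its cheapest open site.
  C-α→D5 13×3=39, C-β→D4 9×5=45, C-γ→D6 6×3=18, C-δ→D4 13×2=26, C-ε→D4 16×2=32, C-ζ→D5 2×4=8, C-η→D6 16×2=32, C-θ→D6 17×3=51
  haulage cost 251, fixed 26 → total 277.
Compare {D1, D4, D5, D6}: haulage cost 251 + fixed 31 = 282.
Compare {D2, D4, D5, D6}: haulage cost 251 + fixed 31 = 282.
Compare {D3, D4, D5, D6}: haulage cost 251 + fixed 31 = 282.
All other subsets cost ≥ 282. Minimum total cost: 277.

277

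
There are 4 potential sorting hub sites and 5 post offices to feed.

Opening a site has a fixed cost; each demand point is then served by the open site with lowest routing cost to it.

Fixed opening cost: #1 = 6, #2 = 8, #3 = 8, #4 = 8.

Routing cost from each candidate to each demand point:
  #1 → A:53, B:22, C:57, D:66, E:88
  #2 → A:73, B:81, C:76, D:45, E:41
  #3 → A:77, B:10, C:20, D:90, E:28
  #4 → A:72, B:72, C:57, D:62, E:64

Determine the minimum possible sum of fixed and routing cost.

178

Open {#1, #2, #3}: assign each demand point to its cheapest open site.
  A→#1 53, B→#3 10, C→#3 20, D→#2 45, E→#3 28
  routing cost 156, fixed 22 → total 178.
Compare {#1, #2, #3, #4}: routing cost 156 + fixed 30 = 186.
Compare {#1, #3}: routing cost 177 + fixed 14 = 191.
Compare {#2, #3}: routing cost 176 + fixed 16 = 192.
All other subsets cost ≥ 186. Minimum total cost: 178.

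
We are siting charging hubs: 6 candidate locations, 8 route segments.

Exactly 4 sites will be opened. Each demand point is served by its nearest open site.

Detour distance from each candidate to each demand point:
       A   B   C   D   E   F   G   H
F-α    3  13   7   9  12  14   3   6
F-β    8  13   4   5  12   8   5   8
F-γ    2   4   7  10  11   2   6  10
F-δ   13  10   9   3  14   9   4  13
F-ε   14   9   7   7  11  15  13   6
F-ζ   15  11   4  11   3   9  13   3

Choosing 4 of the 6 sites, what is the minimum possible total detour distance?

24

Open {F-α, F-γ, F-δ, F-ζ}.
  A→F-γ 2, B→F-γ 4, C→F-ζ 4, D→F-δ 3, E→F-ζ 3, F→F-γ 2, G→F-α 3, H→F-ζ 3  ⇒ total 24.
Compare {F-β, F-γ, F-δ, F-ζ}: total 25.
Compare {F-γ, F-δ, F-ε, F-ζ}: total 25.
No size-4 selection does better; minimum is 24.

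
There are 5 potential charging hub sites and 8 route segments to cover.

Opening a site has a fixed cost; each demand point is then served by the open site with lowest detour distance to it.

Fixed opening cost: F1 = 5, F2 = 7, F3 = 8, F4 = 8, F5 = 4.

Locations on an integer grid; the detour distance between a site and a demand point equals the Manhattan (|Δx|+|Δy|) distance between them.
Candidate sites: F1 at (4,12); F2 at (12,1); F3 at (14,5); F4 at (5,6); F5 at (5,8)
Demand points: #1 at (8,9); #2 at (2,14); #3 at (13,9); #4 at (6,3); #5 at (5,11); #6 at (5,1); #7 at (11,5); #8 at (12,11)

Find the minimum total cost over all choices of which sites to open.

Open {F1, F3, F5}: assign each demand point to its cheapest open site.
  #1→F5 4, #2→F1 4, #3→F3 5, #4→F5 6, #5→F1 2, #6→F5 7, #7→F3 3, #8→F3 8
  detour distance 39, fixed 17 → total 56.
Compare {F3, F5}: detour distance 45 + fixed 12 = 57.
Compare {F1, F3, F4}: detour distance 37 + fixed 21 = 58.
Compare {F1, F5}: detour distance 50 + fixed 9 = 59.
All other subsets cost ≥ 57. Minimum total cost: 56.

56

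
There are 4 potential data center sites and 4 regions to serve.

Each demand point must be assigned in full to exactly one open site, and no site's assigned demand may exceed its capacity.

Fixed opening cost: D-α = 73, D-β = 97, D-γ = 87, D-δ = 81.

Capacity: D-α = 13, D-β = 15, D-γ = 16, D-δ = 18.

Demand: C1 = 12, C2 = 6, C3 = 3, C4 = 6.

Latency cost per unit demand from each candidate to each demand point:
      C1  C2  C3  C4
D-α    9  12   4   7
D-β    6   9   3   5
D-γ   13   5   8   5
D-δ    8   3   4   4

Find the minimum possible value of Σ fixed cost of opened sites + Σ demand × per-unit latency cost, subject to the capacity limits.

Open {D-β, D-δ}; cheapest assignment that respects the capacities:
  D-β (cap 15, load 15): C1, C3 — cost 12×6 + 3×3 = 81
  D-δ (cap 18, load 12): C2, C4 — cost 6×3 + 6×4 = 42
  Shipping 123, fixed 178 → total 301.
  Any other capacity-feasible assignment to {D-β, D-δ} ships for at least 123.
Compare {D-α, D-δ}: its best feasible assignment gives total 316.
Compare {D-β, D-γ}: its best feasible assignment gives total 325.
Every other set of open sites that can feasibly serve all demand totals ≥ 316 even under its best assignment. Minimum: 301.

301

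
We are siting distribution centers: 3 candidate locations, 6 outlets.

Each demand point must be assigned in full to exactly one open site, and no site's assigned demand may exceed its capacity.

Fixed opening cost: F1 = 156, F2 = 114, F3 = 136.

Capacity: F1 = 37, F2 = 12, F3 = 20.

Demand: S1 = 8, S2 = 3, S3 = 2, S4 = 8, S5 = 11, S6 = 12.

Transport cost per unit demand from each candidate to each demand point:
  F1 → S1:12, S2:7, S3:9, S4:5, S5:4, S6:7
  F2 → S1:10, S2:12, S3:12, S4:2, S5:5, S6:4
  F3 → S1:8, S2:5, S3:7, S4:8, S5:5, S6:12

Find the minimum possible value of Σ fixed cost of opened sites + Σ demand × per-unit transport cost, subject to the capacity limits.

537

Open {F1, F2}; cheapest assignment that respects the capacities:
  F1 (cap 37, load 32): S1, S2, S3, S4, S5 — cost 8×12 + 3×7 + 2×9 + 8×5 + 11×4 = 219
  F2 (cap 12, load 12): S6 — cost 12×4 = 48
  Shipping 267, fixed 270 → total 537.
  Any other capacity-feasible assignment to {F1, F2} ships for at least 267.
Compare {F1, F3}: its best feasible assignment gives total 553.
Compare {F1, F2, F3}: its best feasible assignment gives total 631.
Every other set of open sites that can feasibly serve all demand totals ≥ 553 even under its best assignment. Minimum: 537.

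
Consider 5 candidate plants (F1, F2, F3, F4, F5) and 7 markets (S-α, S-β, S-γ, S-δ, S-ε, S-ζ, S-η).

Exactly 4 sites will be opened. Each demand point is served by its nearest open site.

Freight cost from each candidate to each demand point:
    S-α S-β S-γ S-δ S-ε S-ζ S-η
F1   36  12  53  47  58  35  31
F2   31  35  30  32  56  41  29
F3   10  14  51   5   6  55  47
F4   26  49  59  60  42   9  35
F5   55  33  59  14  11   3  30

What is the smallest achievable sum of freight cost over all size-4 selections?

95

Open {F1, F2, F3, F5}.
  S-α→F3 10, S-β→F1 12, S-γ→F2 30, S-δ→F3 5, S-ε→F3 6, S-ζ→F5 3, S-η→F2 29  ⇒ total 95.
Compare {F2, F3, F4, F5}: total 97.
Compare {F1, F2, F3, F4}: total 101.
No size-4 selection does better; minimum is 95.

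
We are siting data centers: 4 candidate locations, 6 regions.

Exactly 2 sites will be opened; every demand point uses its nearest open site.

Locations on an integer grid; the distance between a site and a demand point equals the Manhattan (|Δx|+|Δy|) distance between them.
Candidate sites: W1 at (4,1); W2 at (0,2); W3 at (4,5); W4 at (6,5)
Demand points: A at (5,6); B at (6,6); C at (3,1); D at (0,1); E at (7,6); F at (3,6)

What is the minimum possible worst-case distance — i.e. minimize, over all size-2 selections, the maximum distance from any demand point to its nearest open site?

Open {W1, W3}.
  Farthest demand point is D at distance 4 (to W1); all others are ≤ 4.
With {W1, W4} the worst case is 4.
With {W2, W3} the worst case is 4.
No size-2 selection achieves below 4.

4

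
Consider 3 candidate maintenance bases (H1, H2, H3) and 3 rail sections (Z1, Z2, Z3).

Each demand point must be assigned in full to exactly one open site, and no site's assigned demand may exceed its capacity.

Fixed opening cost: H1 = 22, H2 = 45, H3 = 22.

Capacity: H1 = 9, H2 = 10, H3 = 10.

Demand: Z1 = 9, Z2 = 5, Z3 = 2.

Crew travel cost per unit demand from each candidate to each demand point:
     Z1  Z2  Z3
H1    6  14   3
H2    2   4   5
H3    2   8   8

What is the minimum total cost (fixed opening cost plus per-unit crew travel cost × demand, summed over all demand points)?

115

Open {H2, H3}; cheapest assignment that respects the capacities:
  H2 (cap 10, load 7): Z2, Z3 — cost 5×4 + 2×5 = 30
  H3 (cap 10, load 9): Z1 — cost 9×2 = 18
  Shipping 48, fixed 67 → total 115.
  Any other capacity-feasible assignment to {H2, H3} ships for at least 48.
Compare {H1, H2, H3}: its best feasible assignment gives total 133.
Compare {H1, H3}: its best feasible assignment gives total 138.
Every other set of open sites that can feasibly serve all demand totals ≥ 133 even under its best assignment. Minimum: 115.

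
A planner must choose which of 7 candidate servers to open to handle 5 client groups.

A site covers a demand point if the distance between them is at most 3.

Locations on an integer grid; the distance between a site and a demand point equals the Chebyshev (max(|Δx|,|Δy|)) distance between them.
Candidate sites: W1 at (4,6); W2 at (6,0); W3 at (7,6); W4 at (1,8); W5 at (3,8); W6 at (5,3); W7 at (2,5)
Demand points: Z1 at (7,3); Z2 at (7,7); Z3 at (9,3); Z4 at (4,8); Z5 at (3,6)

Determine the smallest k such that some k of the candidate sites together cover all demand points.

2

Coverage sets (demand points within 3 of each site):
  W1: {Z1, Z2, Z4, Z5}
  W2: {Z1, Z3}
  W3: {Z1, Z2, Z3, Z4}
  W4: {Z4, Z5}
  W5: {Z4, Z5}
  W6: {Z1, Z5}
  W7: {Z4, Z5}
No single site covers all 5 demand points.
But {W1, W2} covers everything, so the minimum is 2.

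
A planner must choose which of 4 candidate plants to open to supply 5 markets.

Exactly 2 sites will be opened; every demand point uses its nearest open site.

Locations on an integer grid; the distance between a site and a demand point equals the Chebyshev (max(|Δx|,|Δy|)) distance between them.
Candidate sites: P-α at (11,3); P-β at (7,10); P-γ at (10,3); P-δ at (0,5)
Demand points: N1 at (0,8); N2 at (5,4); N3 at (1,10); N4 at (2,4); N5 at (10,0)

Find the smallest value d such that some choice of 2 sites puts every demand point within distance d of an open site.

5

Open {P-α, P-δ}.
  Farthest demand point is N2 at distance 5 (to P-δ); all others are ≤ 5.
With {P-γ, P-δ} the worst case is 5.
With {P-α, P-β} the worst case is 7.
No size-2 selection achieves below 5.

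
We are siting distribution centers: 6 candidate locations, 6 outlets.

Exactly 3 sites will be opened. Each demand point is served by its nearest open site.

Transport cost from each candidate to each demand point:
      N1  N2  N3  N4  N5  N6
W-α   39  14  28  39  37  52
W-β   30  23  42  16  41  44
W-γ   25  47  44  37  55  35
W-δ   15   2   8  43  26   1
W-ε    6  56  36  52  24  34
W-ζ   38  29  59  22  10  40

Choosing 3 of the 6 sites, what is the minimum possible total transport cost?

Open {W-δ, W-ε, W-ζ}.
  N1→W-ε 6, N2→W-δ 2, N3→W-δ 8, N4→W-ζ 22, N5→W-ζ 10, N6→W-δ 1  ⇒ total 49.
Compare {W-β, W-δ, W-ζ}: total 52.
Compare {W-β, W-δ, W-ε}: total 57.
No size-3 selection does better; minimum is 49.

49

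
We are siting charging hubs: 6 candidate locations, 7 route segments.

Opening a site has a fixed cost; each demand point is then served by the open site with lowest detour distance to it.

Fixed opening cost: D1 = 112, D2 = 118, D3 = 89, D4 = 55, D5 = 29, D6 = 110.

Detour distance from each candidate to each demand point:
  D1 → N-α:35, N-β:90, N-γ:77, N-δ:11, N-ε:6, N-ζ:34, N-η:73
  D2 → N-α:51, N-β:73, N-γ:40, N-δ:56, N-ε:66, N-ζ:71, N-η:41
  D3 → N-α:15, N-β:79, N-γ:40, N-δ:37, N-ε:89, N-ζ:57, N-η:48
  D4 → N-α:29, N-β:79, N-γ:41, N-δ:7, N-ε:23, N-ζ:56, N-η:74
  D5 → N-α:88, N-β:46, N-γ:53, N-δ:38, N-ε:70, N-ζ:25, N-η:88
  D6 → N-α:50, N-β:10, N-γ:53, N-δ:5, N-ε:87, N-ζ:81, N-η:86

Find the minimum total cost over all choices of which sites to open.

Open {D4, D5}: assign each demand point to its cheapest open site.
  N-α→D4 29, N-β→D5 46, N-γ→D4 41, N-δ→D4 7, N-ε→D4 23, N-ζ→D5 25, N-η→D4 74
  detour distance 245, fixed 84 → total 329.
Compare {D4}: detour distance 309 + fixed 55 = 364.
Compare {D3, D4, D5}: detour distance 204 + fixed 173 = 377.
Compare {D1, D5}: detour distance 249 + fixed 141 = 390.
All other subsets cost ≥ 364. Minimum total cost: 329.

329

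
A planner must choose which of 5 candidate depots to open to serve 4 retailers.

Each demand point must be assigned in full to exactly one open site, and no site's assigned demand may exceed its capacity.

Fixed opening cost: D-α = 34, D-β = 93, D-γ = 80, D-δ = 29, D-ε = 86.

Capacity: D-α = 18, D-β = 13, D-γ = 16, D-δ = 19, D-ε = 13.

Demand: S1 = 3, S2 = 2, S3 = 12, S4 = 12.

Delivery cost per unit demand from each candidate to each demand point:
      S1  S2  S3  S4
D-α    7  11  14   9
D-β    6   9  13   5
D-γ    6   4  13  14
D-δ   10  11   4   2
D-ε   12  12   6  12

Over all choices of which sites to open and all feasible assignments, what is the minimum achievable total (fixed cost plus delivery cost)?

Open {D-α, D-δ}; cheapest assignment that respects the capacities:
  D-α (cap 18, load 17): S1, S2, S4 — cost 3×7 + 2×11 + 12×9 = 151
  D-δ (cap 19, load 12): S3 — cost 12×4 = 48
  Shipping 199, fixed 63 → total 262.
  Any other capacity-feasible assignment to {D-α, D-δ} ships for at least 199.
Compare {D-δ, D-ε}: its best feasible assignment gives total 263.
Compare {D-β, D-δ}: its best feasible assignment gives total 282.
Every other set of open sites that can feasibly serve all demand totals ≥ 263 even under its best assignment. Minimum: 262.

262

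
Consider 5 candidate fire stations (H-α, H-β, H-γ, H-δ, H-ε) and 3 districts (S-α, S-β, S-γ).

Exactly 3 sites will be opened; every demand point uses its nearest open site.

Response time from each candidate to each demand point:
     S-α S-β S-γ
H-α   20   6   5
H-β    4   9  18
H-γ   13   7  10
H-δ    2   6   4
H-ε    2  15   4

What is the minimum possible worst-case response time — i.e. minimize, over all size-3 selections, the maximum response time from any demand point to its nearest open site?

6

Open {H-α, H-β, H-γ}.
  Farthest demand point is S-β at response time 6 (to H-α); all others are ≤ 6.
With {H-α, H-β, H-δ} the worst case is 6.
With {H-α, H-β, H-ε} the worst case is 6.
No size-3 selection achieves below 6.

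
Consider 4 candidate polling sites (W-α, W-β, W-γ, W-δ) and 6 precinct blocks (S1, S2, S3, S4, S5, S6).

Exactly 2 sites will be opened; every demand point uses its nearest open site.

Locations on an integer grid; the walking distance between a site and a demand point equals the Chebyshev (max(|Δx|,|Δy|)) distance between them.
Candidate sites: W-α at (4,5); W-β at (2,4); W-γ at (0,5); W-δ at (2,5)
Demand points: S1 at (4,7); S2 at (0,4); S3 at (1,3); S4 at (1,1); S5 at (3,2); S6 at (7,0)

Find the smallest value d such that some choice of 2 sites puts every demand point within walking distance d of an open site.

Open {W-α, W-β}.
  Farthest demand point is S6 at walking distance 5 (to W-α); all others are ≤ 5.
With {W-α, W-γ} the worst case is 5.
With {W-α, W-δ} the worst case is 5.
No size-2 selection achieves below 5.

5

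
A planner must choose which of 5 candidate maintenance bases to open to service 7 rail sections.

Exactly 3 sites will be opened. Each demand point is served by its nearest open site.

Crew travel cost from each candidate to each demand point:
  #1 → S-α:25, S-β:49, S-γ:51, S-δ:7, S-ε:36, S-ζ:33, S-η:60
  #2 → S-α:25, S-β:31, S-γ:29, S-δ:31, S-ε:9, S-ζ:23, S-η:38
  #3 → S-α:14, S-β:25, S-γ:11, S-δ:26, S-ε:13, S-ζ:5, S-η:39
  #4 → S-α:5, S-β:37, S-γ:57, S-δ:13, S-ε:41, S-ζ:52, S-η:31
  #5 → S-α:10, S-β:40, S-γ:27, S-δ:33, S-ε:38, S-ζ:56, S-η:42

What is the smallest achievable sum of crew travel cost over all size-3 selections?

97

Open {#1, #3, #4}.
  S-α→#4 5, S-β→#3 25, S-γ→#3 11, S-δ→#1 7, S-ε→#3 13, S-ζ→#3 5, S-η→#4 31  ⇒ total 97.
Compare {#2, #3, #4}: total 99.
Compare {#3, #4, #5}: total 103.
No size-3 selection does better; minimum is 97.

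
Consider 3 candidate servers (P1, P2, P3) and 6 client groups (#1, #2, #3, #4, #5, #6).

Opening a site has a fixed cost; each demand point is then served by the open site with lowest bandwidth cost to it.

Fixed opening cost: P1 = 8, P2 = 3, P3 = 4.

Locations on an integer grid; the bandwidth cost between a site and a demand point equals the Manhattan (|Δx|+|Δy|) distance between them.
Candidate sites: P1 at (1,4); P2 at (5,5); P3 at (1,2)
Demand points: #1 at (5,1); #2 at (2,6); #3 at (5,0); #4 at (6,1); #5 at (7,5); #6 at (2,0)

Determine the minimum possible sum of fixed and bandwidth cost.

30

Open {P2, P3}: assign each demand point to its cheapest open site.
  #1→P2 4, #2→P2 4, #3→P2 5, #4→P2 5, #5→P2 2, #6→P3 3
  bandwidth cost 23, fixed 7 → total 30.
Compare {P2}: bandwidth cost 28 + fixed 3 = 31.
Compare {P1, P2}: bandwidth cost 24 + fixed 11 = 35.
Compare {P1, P2, P3}: bandwidth cost 22 + fixed 15 = 37.
All other subsets cost ≥ 31. Minimum total cost: 30.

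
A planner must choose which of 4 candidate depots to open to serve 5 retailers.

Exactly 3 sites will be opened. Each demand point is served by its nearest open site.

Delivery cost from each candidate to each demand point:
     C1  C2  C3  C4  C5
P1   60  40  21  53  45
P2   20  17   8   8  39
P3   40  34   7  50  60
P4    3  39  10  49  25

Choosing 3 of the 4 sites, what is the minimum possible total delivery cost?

Open {P2, P3, P4}.
  C1→P4 3, C2→P2 17, C3→P3 7, C4→P2 8, C5→P4 25  ⇒ total 60.
Compare {P1, P2, P4}: total 61.
Compare {P1, P2, P3}: total 91.
No size-3 selection does better; minimum is 60.

60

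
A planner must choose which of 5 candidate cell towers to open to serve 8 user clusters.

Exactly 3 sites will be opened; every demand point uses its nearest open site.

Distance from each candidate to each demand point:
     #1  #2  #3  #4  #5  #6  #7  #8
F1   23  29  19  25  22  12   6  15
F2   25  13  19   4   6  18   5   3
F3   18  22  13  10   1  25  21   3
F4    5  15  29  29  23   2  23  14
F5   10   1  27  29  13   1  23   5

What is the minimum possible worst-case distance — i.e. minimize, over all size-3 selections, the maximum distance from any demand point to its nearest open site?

13

Open {F1, F3, F5}.
  Farthest demand point is #3 at distance 13 (to F3); all others are ≤ 13.
With {F2, F3, F4} the worst case is 13.
With {F2, F3, F5} the worst case is 13.
No size-3 selection achieves below 13.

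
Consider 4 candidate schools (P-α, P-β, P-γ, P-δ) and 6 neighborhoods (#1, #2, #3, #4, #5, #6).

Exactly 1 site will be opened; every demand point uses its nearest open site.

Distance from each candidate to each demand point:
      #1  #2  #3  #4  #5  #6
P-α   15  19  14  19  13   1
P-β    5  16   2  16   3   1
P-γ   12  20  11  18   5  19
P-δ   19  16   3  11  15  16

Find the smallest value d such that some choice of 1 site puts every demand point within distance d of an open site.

Open {P-β}.
  Farthest demand point is #2 at distance 16 (to P-β); all others are ≤ 16.
With {P-α} the worst case is 19.
With {P-δ} the worst case is 19.
No size-1 selection achieves below 16.

16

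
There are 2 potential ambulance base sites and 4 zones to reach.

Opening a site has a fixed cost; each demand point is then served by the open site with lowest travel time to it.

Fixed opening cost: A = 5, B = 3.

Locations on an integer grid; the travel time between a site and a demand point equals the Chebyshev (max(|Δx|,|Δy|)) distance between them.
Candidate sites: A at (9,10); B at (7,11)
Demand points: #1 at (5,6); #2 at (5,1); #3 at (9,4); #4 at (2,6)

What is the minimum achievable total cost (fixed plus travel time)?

Open {B}: assign each demand point to its cheapest open site.
  #1→B 5, #2→B 10, #3→B 7, #4→B 5
  travel time 27, fixed 3 → total 30.
Compare {A}: travel time 26 + fixed 5 = 31.
Compare {A, B}: travel time 24 + fixed 8 = 32.

30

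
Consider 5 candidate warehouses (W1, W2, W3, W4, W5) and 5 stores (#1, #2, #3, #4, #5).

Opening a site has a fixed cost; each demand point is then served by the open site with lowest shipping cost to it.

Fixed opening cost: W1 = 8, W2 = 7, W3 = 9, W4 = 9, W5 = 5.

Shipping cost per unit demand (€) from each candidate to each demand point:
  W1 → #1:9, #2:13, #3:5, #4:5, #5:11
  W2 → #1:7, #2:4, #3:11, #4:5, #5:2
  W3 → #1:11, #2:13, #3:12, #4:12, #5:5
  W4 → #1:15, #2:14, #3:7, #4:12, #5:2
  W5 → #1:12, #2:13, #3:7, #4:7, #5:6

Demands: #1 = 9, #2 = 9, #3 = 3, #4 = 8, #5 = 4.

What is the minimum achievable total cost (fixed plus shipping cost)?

Open {W1, W2}: assign each demand point to its cheapest open site.
  #1→W2 9×7=63, #2→W2 9×4=36, #3→W1 3×5=15, #4→W1 8×5=40, #5→W2 4×2=8
  shipping cost 162, fixed 15 → total 177.
Compare {W2, W5}: shipping cost 168 + fixed 12 = 180.
Compare {W1, W2, W5}: shipping cost 162 + fixed 20 = 182.
Compare {W2, W4}: shipping cost 168 + fixed 16 = 184.
All other subsets cost ≥ 180. Minimum total cost: 177.

177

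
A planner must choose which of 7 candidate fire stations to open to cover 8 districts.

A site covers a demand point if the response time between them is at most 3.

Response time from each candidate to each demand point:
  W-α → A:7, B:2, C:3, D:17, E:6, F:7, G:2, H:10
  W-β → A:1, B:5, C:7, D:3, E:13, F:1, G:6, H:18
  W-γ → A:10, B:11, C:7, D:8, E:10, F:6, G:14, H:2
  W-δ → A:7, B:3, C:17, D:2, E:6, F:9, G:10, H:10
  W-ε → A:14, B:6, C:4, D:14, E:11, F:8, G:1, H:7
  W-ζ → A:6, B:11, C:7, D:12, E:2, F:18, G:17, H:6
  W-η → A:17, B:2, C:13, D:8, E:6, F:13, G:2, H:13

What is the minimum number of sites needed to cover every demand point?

4

Coverage sets (demand points within 3 of each site):
  W-α: {B, C, G}
  W-β: {A, D, F}
  W-γ: {H}
  W-δ: {B, D}
  W-ε: {G}
  W-ζ: {E}
  W-η: {B, G}
No 3 sites suffice: every size-3 union leaves at least one demand point uncovered.
But {W-α, W-β, W-γ, W-ζ} covers everything, so the minimum is 4.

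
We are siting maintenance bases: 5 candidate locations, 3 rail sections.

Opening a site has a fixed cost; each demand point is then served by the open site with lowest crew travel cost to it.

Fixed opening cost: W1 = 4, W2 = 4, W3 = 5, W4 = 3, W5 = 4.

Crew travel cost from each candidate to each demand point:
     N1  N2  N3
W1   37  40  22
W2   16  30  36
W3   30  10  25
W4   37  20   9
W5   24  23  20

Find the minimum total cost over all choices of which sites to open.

Open {W2, W3, W4}: assign each demand point to its cheapest open site.
  N1→W2 16, N2→W3 10, N3→W4 9
  crew travel cost 35, fixed 12 → total 47.
Compare {W1, W2, W3, W4}: crew travel cost 35 + fixed 16 = 51.
Compare {W2, W3, W4, W5}: crew travel cost 35 + fixed 16 = 51.
Compare {W2, W4}: crew travel cost 45 + fixed 7 = 52.
All other subsets cost ≥ 51. Minimum total cost: 47.

47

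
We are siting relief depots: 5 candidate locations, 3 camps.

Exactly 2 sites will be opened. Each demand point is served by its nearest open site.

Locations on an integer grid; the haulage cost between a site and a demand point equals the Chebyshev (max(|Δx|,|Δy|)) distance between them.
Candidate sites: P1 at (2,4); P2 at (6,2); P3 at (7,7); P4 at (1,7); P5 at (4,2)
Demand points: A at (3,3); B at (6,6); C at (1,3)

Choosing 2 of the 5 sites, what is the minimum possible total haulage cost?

3

Open {P1, P3}.
  A→P1 1, B→P3 1, C→P1 1  ⇒ total 3.
Compare {P3, P5}: total 5.
Compare {P1, P2}: total 6.
No size-2 selection does better; minimum is 3.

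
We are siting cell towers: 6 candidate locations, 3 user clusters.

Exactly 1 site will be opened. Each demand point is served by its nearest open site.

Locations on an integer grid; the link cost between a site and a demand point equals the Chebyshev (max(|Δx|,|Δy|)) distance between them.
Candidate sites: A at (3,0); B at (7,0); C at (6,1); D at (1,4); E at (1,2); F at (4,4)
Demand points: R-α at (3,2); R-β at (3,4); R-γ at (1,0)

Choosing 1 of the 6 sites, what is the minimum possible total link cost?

6

Open {E}.
  R-α→E 2, R-β→E 2, R-γ→E 2  ⇒ total 6.
Compare {F}: total 7.
Compare {A}: total 8.
No size-1 selection does better; minimum is 6.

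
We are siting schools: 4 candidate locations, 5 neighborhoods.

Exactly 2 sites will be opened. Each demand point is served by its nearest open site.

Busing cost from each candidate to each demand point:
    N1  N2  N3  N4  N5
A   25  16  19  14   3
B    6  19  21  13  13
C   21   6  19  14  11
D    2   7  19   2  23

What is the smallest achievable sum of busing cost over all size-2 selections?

Open {A, D}.
  N1→D 2, N2→D 7, N3→A 19, N4→D 2, N5→A 3  ⇒ total 33.
Compare {C, D}: total 40.
Compare {B, D}: total 43.
No size-2 selection does better; minimum is 33.

33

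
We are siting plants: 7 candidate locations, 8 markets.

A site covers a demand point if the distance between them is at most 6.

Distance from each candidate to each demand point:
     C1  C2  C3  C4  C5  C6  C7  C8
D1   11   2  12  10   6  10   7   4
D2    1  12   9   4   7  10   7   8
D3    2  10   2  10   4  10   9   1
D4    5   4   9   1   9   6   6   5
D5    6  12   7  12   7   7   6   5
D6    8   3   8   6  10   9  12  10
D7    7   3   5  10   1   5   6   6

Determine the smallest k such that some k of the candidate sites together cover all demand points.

Coverage sets (demand points within 6 of each site):
  D1: {C2, C5, C8}
  D2: {C1, C4}
  D3: {C1, C3, C5, C8}
  D4: {C1, C2, C4, C6, C7, C8}
  D5: {C1, C7, C8}
  D6: {C2, C4}
  D7: {C2, C3, C5, C6, C7, C8}
No single site covers all 8 demand points.
But {D2, D7} covers everything, so the minimum is 2.

2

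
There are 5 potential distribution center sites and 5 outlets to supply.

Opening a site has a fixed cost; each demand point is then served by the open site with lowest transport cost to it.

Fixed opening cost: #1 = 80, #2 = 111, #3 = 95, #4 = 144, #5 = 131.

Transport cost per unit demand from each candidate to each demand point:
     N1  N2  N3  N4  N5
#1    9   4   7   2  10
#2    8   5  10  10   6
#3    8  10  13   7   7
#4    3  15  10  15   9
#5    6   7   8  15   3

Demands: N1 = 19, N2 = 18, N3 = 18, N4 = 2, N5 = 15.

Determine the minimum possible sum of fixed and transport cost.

Open {#1, #5}: assign each demand point to its cheapest open site.
  N1→#5 19×6=114, N2→#1 18×4=72, N3→#1 18×7=126, N4→#1 2×2=4, N5→#5 15×3=45
  transport cost 361, fixed 211 → total 572.
Compare {#5}: transport cost 459 + fixed 131 = 590.
Compare {#1}: transport cost 523 + fixed 80 = 603.
Compare {#1, #4}: transport cost 394 + fixed 224 = 618.
All other subsets cost ≥ 590. Minimum total cost: 572.

572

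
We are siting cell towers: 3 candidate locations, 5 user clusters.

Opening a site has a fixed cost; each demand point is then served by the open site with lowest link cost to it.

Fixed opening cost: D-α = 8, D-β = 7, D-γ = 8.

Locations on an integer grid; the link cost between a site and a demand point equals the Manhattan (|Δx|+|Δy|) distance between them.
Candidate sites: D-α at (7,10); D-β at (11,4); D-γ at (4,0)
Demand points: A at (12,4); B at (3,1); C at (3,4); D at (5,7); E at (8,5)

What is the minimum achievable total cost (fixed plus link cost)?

Open {D-β, D-γ}: assign each demand point to its cheapest open site.
  A→D-β 1, B→D-γ 2, C→D-γ 5, D→D-γ 8, E→D-β 4
  link cost 20, fixed 15 → total 35.
Compare {D-β}: link cost 33 + fixed 7 = 40.
Compare {D-α, D-β, D-γ}: link cost 17 + fixed 23 = 40.
Compare {D-γ}: link cost 36 + fixed 8 = 44.
All other subsets cost ≥ 40. Minimum total cost: 35.

35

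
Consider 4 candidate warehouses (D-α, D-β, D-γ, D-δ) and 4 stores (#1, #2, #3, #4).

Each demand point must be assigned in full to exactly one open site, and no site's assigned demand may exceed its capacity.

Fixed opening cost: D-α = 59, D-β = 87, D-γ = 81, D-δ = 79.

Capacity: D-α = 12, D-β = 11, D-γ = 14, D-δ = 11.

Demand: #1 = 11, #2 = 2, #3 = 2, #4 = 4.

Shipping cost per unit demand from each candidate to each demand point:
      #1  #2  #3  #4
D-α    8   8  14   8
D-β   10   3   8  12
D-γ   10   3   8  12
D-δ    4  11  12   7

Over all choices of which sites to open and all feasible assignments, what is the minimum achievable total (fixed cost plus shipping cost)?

Open {D-α, D-δ}; cheapest assignment that respects the capacities:
  D-α (cap 12, load 8): #2, #3, #4 — cost 2×8 + 2×14 + 4×8 = 76
  D-δ (cap 11, load 11): #1 — cost 11×4 = 44
  Shipping 120, fixed 138 → total 258.
  Any other capacity-feasible assignment to {D-α, D-δ} ships for at least 120.
Compare {D-γ, D-δ}: its best feasible assignment gives total 274.
Compare {D-β, D-δ}: its best feasible assignment gives total 280.
Every other set of open sites that can feasibly serve all demand totals ≥ 274 even under its best assignment. Minimum: 258.

258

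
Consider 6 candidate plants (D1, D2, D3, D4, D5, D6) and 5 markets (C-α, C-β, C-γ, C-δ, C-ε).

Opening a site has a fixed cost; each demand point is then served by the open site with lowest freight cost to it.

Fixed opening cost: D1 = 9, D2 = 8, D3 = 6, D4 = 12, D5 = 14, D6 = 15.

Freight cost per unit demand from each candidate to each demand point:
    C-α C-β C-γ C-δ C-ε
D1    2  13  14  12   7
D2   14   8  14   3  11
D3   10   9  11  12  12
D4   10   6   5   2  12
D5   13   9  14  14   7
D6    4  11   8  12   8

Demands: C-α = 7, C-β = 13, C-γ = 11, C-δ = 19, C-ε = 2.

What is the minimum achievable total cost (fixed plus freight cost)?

220

Open {D1, D4}: assign each demand point to its cheapest open site.
  C-α→D1 7×2=14, C-β→D4 13×6=78, C-γ→D4 11×5=55, C-δ→D4 19×2=38, C-ε→D1 2×7=14
  freight cost 199, fixed 21 → total 220.
Compare {D1, D3, D4}: freight cost 199 + fixed 27 = 226.
Compare {D1, D2, D4}: freight cost 199 + fixed 29 = 228.
Compare {D1, D4, D5}: freight cost 199 + fixed 35 = 234.
All other subsets cost ≥ 226. Minimum total cost: 220.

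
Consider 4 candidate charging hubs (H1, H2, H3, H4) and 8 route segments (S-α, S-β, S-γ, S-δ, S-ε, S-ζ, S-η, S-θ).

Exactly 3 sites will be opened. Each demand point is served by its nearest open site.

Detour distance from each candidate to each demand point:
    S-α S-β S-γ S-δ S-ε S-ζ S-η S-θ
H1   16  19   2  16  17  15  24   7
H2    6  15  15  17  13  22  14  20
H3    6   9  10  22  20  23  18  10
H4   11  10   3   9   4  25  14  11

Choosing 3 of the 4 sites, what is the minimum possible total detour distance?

66

Open {H1, H3, H4}.
  S-α→H3 6, S-β→H3 9, S-γ→H1 2, S-δ→H4 9, S-ε→H4 4, S-ζ→H1 15, S-η→H4 14, S-θ→H1 7  ⇒ total 66.
Compare {H1, H2, H4}: total 67.
Compare {H2, H3, H4}: total 77.
No size-3 selection does better; minimum is 66.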